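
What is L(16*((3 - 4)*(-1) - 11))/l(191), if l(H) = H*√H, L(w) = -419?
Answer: -419*√191/36481 ≈ -0.15873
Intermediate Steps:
l(H) = H^(3/2)
L(16*((3 - 4)*(-1) - 11))/l(191) = -419*√191/36481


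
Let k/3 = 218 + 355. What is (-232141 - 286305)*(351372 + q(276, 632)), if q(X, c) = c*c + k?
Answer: -390138391690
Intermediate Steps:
k = 1719 (k = 3*(218 + 355) = 3*573 = 1719)
q(X, c) = 1719 + c² (q(X, c) = c*c + 1719 = c² + 1719 = 1719 + c²)
(-232141 - 286305)*(351372 + q(276, 632)) = (-232141 - 286305)*(351372 + (1719 + 632²)) = -518446*(351372 + (1719 + 399424)) = -518446*(351372 + 401143) = -518446*752515 = -390138391690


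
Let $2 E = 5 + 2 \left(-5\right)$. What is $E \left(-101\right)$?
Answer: $\frac{505}{2} \approx 252.5$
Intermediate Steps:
$E = - \frac{5}{2}$ ($E = \frac{5 + 2 \left(-5\right)}{2} = \frac{5 - 10}{2} = \frac{1}{2} \left(-5\right) = - \frac{5}{2} \approx -2.5$)
$E \left(-101\right) = \left(- \frac{5}{2}\right) \left(-101\right) = \frac{505}{2}$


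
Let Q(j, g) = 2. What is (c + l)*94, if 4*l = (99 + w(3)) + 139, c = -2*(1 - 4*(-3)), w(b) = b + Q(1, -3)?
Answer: 6533/2 ≈ 3266.5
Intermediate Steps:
w(b) = 2 + b (w(b) = b + 2 = 2 + b)
c = -26 (c = -2*(1 + 12) = -2*13 = -26)
l = 243/4 (l = ((99 + (2 + 3)) + 139)/4 = ((99 + 5) + 139)/4 = (104 + 139)/4 = (¼)*243 = 243/4 ≈ 60.750)
(c + l)*94 = (-26 + 243/4)*94 = (139/4)*94 = 6533/2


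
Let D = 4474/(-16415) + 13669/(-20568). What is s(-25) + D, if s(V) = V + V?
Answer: -17197583867/337623720 ≈ -50.937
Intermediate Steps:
s(V) = 2*V
D = -316397867/337623720 (D = 4474*(-1/16415) + 13669*(-1/20568) = -4474/16415 - 13669/20568 = -316397867/337623720 ≈ -0.93713)
s(-25) + D = 2*(-25) - 316397867/337623720 = -50 - 316397867/337623720 = -17197583867/337623720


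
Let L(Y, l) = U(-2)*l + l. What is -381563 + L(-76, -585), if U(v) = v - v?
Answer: -382148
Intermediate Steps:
U(v) = 0
L(Y, l) = l (L(Y, l) = 0*l + l = 0 + l = l)
-381563 + L(-76, -585) = -381563 - 585 = -382148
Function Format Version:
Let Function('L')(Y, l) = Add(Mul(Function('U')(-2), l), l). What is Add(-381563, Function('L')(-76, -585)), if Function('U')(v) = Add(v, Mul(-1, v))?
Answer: -382148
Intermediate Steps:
Function('U')(v) = 0
Function('L')(Y, l) = l (Function('L')(Y, l) = Add(Mul(0, l), l) = Add(0, l) = l)
Add(-381563, Function('L')(-76, -585)) = Add(-381563, -585) = -382148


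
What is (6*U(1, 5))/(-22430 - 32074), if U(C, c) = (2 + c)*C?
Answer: -7/9084 ≈ -0.00077059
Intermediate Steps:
U(C, c) = C*(2 + c)
(6*U(1, 5))/(-22430 - 32074) = (6*(1*(2 + 5)))/(-22430 - 32074) = (6*(1*7))/(-54504) = (6*7)*(-1/54504) = 42*(-1/54504) = -7/9084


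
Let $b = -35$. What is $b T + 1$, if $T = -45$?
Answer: $1576$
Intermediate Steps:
$b T + 1 = \left(-35\right) \left(-45\right) + 1 = 1575 + 1 = 1576$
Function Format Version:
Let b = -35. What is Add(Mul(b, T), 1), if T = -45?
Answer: 1576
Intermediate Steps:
Add(Mul(b, T), 1) = Add(Mul(-35, -45), 1) = Add(1575, 1) = 1576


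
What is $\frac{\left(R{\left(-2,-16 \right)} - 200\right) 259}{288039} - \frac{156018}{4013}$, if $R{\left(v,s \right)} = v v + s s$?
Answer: $- \frac{14958968894}{385300169} \approx -38.824$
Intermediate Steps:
$R{\left(v,s \right)} = s^{2} + v^{2}$ ($R{\left(v,s \right)} = v^{2} + s^{2} = s^{2} + v^{2}$)
$\frac{\left(R{\left(-2,-16 \right)} - 200\right) 259}{288039} - \frac{156018}{4013} = \frac{\left(\left(\left(-16\right)^{2} + \left(-2\right)^{2}\right) - 200\right) 259}{288039} - \frac{156018}{4013} = \left(\left(256 + 4\right) - 200\right) 259 \cdot \frac{1}{288039} - \frac{156018}{4013} = \left(260 - 200\right) 259 \cdot \frac{1}{288039} - \frac{156018}{4013} = 60 \cdot 259 \cdot \frac{1}{288039} - \frac{156018}{4013} = 15540 \cdot \frac{1}{288039} - \frac{156018}{4013} = \frac{5180}{96013} - \frac{156018}{4013} = - \frac{14958968894}{385300169}$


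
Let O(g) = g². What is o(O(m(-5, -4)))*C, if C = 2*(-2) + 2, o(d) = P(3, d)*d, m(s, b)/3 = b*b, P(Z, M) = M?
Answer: -10616832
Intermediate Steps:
m(s, b) = 3*b² (m(s, b) = 3*(b*b) = 3*b²)
o(d) = d² (o(d) = d*d = d²)
C = -2 (C = -4 + 2 = -2)
o(O(m(-5, -4)))*C = ((3*(-4)²)²)²*(-2) = ((3*16)²)²*(-2) = (48²)²*(-2) = 2304²*(-2) = 5308416*(-2) = -10616832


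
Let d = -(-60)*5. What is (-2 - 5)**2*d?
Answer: 14700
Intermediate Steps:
d = 300 (d = -12*(-25) = 300)
(-2 - 5)**2*d = (-2 - 5)**2*300 = (-7)**2*300 = 49*300 = 14700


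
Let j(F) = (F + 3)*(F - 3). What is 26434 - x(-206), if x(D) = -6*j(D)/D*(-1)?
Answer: 2849983/103 ≈ 27670.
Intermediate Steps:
j(F) = (-3 + F)*(3 + F) (j(F) = (3 + F)*(-3 + F) = (-3 + F)*(3 + F))
x(D) = 6*(-9 + D**2)/D (x(D) = -6*(-9 + D**2)/D*(-1) = 6*(-9 + D**2)/D)
26434 - x(-206) = 26434 - (-54/(-206) + 6*(-206)) = 26434 - (-54*(-1/206) - 1236) = 26434 - (27/103 - 1236) = 26434 - 1*(-127281/103) = 26434 + 127281/103 = 2849983/103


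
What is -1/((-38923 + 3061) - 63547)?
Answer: 1/99409 ≈ 1.0059e-5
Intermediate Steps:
-1/((-38923 + 3061) - 63547) = -1/(-35862 - 63547) = -1/(-99409) = -1*(-1/99409) = 1/99409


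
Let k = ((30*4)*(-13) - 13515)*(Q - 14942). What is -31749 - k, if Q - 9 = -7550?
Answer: -338962974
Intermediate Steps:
Q = -7541 (Q = 9 - 7550 = -7541)
k = 338931225 (k = ((30*4)*(-13) - 13515)*(-7541 - 14942) = (120*(-13) - 13515)*(-22483) = (-1560 - 13515)*(-22483) = -15075*(-22483) = 338931225)
-31749 - k = -31749 - 1*338931225 = -31749 - 338931225 = -338962974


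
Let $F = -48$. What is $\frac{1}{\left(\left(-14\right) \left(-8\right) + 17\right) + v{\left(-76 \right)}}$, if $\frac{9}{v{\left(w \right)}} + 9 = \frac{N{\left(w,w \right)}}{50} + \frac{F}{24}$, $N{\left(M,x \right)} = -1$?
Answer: $\frac{551}{70629} \approx 0.0078013$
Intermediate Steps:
$v{\left(w \right)} = - \frac{450}{551}$ ($v{\left(w \right)} = \frac{9}{-9 - \left(\frac{1}{50} + 2\right)} = \frac{9}{-9 - \frac{101}{50}} = \frac{9}{- \frac{551}{50}} = 9 \left(- \frac{50}{551}\right) = - \frac{450}{551}$)
$\frac{1}{\left(\left(-14\right) \left(-8\right) + 17\right) + v{\left(-76 \right)}} = \frac{1}{\left(\left(-14\right) \left(-8\right) + 17\right) - \frac{450}{551}} = \frac{1}{\left(112 + 17\right) - \frac{450}{551}} = \frac{1}{129 - \frac{450}{551}} = \frac{1}{\frac{70629}{551}} = \frac{551}{70629}$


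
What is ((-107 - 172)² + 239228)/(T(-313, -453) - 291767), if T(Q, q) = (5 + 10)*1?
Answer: -317069/291752 ≈ -1.0868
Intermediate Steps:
T(Q, q) = 15 (T(Q, q) = 15*1 = 15)
((-107 - 172)² + 239228)/(T(-313, -453) - 291767) = ((-107 - 172)² + 239228)/(15 - 291767) = ((-279)² + 239228)/(-291752) = (77841 + 239228)*(-1/291752) = 317069*(-1/291752) = -317069/291752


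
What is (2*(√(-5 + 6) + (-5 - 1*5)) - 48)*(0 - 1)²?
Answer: -66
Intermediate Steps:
(2*(√(-5 + 6) + (-5 - 1*5)) - 48)*(0 - 1)² = (2*(√1 + (-5 - 5)) - 48)*(-1)² = (2*(1 - 10) - 48)*1 = (2*(-9) - 48)*1 = (-18 - 48)*1 = -66*1 = -66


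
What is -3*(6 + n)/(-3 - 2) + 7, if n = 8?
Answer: 77/5 ≈ 15.400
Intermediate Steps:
-3*(6 + n)/(-3 - 2) + 7 = -3*(6 + 8)/(-3 - 2) + 7 = -42/(-5) + 7 = -42*(-1)/5 + 7 = -3*(-14/5) + 7 = 42/5 + 7 = 77/5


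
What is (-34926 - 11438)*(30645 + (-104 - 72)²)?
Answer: -2856996044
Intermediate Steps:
(-34926 - 11438)*(30645 + (-104 - 72)²) = -46364*(30645 + (-176)²) = -46364*(30645 + 30976) = -46364*61621 = -2856996044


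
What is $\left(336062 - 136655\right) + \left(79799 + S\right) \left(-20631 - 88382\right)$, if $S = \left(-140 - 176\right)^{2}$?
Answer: $-19584531108$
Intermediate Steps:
$S = 99856$ ($S = \left(-316\right)^{2} = 99856$)
$\left(336062 - 136655\right) + \left(79799 + S\right) \left(-20631 - 88382\right) = \left(336062 - 136655\right) + \left(79799 + 99856\right) \left(-20631 - 88382\right) = 199407 + 179655 \left(-109013\right) = 199407 - 19584730515 = -19584531108$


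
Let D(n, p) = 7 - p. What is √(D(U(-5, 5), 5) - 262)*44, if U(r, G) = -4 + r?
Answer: 88*I*√65 ≈ 709.48*I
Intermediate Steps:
√(D(U(-5, 5), 5) - 262)*44 = √((7 - 1*5) - 262)*44 = √((7 - 5) - 262)*44 = √(2 - 262)*44 = √(-260)*44 = (2*I*√65)*44 = 88*I*√65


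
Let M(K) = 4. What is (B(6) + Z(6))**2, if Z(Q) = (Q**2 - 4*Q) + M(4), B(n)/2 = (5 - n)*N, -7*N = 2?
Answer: 13456/49 ≈ 274.61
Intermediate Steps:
N = -2/7 (N = -1/7*2 = -2/7 ≈ -0.28571)
B(n) = -20/7 + 4*n/7 (B(n) = 2*((5 - n)*(-2/7)) = 2*(-10/7 + 2*n/7) = -20/7 + 4*n/7)
Z(Q) = 4 + Q**2 - 4*Q (Z(Q) = (Q**2 - 4*Q) + 4 = 4 + Q**2 - 4*Q)
(B(6) + Z(6))**2 = ((-20/7 + (4/7)*6) + (4 + 6**2 - 4*6))**2 = ((-20/7 + 24/7) + (4 + 36 - 24))**2 = (4/7 + 16)**2 = (116/7)**2 = 13456/49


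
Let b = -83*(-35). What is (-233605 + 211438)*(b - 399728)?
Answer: 8796375441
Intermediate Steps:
b = 2905
(-233605 + 211438)*(b - 399728) = (-233605 + 211438)*(2905 - 399728) = -22167*(-396823) = 8796375441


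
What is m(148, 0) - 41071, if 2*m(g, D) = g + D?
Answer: -40997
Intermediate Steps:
m(g, D) = D/2 + g/2 (m(g, D) = (g + D)/2 = (D + g)/2 = D/2 + g/2)
m(148, 0) - 41071 = ((½)*0 + (½)*148) - 41071 = (0 + 74) - 41071 = 74 - 41071 = -40997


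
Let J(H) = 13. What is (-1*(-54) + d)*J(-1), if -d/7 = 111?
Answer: -9399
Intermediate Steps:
d = -777 (d = -7*111 = -777)
(-1*(-54) + d)*J(-1) = (-1*(-54) - 777)*13 = (54 - 777)*13 = -723*13 = -9399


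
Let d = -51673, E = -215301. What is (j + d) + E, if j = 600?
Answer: -266374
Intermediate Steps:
(j + d) + E = (600 - 51673) - 215301 = -51073 - 215301 = -266374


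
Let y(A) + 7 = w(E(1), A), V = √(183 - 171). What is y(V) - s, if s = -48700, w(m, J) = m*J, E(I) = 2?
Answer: 48693 + 4*√3 ≈ 48700.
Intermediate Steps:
V = 2*√3 (V = √12 = 2*√3 ≈ 3.4641)
w(m, J) = J*m
y(A) = -7 + 2*A (y(A) = -7 + A*2 = -7 + 2*A)
y(V) - s = (-7 + 2*(2*√3)) - 1*(-48700) = (-7 + 4*√3) + 48700 = 48693 + 4*√3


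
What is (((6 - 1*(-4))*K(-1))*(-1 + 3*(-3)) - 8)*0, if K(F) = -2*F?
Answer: 0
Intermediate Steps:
(((6 - 1*(-4))*K(-1))*(-1 + 3*(-3)) - 8)*0 = (((6 - 1*(-4))*(-2*(-1)))*(-1 + 3*(-3)) - 8)*0 = (((6 + 4)*2)*(-1 - 9) - 8)*0 = ((10*2)*(-10) - 8)*0 = (20*(-10) - 8)*0 = (-200 - 8)*0 = -208*0 = 0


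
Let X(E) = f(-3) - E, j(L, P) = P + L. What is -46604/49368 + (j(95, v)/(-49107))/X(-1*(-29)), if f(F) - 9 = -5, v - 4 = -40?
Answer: -1589212583/1683551650 ≈ -0.94396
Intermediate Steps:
v = -36 (v = 4 - 40 = -36)
j(L, P) = L + P
f(F) = 4 (f(F) = 9 - 5 = 4)
X(E) = 4 - E
-46604/49368 + (j(95, v)/(-49107))/X(-1*(-29)) = -46604/49368 + ((95 - 36)/(-49107))/(4 - (-1)*(-29)) = -46604*1/49368 + (59*(-1/49107))/(4 - 1*29) = -11651/12342 - 59/(49107*(4 - 29)) = -11651/12342 - 59/49107/(-25) = -11651/12342 - 59/49107*(-1/25) = -11651/12342 + 59/1227675 = -1589212583/1683551650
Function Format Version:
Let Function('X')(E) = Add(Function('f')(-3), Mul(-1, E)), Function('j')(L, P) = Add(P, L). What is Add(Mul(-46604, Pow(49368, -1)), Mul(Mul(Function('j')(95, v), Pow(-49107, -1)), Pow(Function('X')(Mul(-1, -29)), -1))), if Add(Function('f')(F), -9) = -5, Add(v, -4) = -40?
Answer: Rational(-1589212583, 1683551650) ≈ -0.94396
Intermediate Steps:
v = -36 (v = Add(4, -40) = -36)
Function('j')(L, P) = Add(L, P)
Function('f')(F) = 4 (Function('f')(F) = Add(9, -5) = 4)
Function('X')(E) = Add(4, Mul(-1, E))
Add(Mul(-46604, Pow(49368, -1)), Mul(Mul(Function('j')(95, v), Pow(-49107, -1)), Pow(Function('X')(Mul(-1, -29)), -1))) = Add(Mul(-46604, Pow(49368, -1)), Mul(Mul(Add(95, -36), Pow(-49107, -1)), Pow(Add(4, Mul(-1, Mul(-1, -29))), -1))) = Add(Mul(-46604, Rational(1, 49368)), Mul(Mul(59, Rational(-1, 49107)), Pow(Add(4, Mul(-1, 29)), -1))) = Add(Rational(-11651, 12342), Mul(Rational(-59, 49107), Pow(Add(4, -29), -1))) = Add(Rational(-11651, 12342), Mul(Rational(-59, 49107), Pow(-25, -1))) = Add(Rational(-11651, 12342), Mul(Rational(-59, 49107), Rational(-1, 25))) = Add(Rational(-11651, 12342), Rational(59, 1227675)) = Rational(-1589212583, 1683551650)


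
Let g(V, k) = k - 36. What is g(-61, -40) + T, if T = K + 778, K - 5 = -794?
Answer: -87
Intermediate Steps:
K = -789 (K = 5 - 794 = -789)
g(V, k) = -36 + k
T = -11 (T = -789 + 778 = -11)
g(-61, -40) + T = (-36 - 40) - 11 = -76 - 11 = -87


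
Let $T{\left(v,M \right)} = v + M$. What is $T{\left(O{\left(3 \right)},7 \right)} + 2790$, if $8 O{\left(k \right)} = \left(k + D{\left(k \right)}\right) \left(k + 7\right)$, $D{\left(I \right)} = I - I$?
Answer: $\frac{11203}{4} \approx 2800.8$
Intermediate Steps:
$D{\left(I \right)} = 0$
$O{\left(k \right)} = \frac{k \left(7 + k\right)}{8}$ ($O{\left(k \right)} = \frac{\left(k + 0\right) \left(k + 7\right)}{8} = \frac{k \left(7 + k\right)}{8}$)
$T{\left(v,M \right)} = M + v$
$T{\left(O{\left(3 \right)},7 \right)} + 2790 = \left(7 + \frac{1}{8} \cdot 3 \left(7 + 3\right)\right) + 2790 = \left(7 + \frac{1}{8} \cdot 3 \cdot 10\right) + 2790 = \left(7 + \frac{15}{4}\right) + 2790 = \frac{43}{4} + 2790 = \frac{11203}{4}$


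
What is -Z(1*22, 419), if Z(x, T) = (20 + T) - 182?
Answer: -257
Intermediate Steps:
Z(x, T) = -162 + T
-Z(1*22, 419) = -(-162 + 419) = -1*257 = -257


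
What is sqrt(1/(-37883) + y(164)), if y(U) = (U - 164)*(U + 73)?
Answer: I*sqrt(37883)/37883 ≈ 0.0051378*I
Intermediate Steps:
y(U) = (-164 + U)*(73 + U)
sqrt(1/(-37883) + y(164)) = sqrt(1/(-37883) + (-11972 + 164**2 - 91*164)) = sqrt(-1/37883 + (-11972 + 26896 - 14924)) = sqrt(-1/37883 + 0) = sqrt(-1/37883) = I*sqrt(37883)/37883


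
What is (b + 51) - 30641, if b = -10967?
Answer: -41557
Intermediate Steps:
(b + 51) - 30641 = (-10967 + 51) - 30641 = -10916 - 30641 = -41557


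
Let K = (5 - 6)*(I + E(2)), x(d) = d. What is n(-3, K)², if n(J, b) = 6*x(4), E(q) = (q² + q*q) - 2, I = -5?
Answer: 576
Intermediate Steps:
E(q) = -2 + 2*q² (E(q) = (q² + q²) - 2 = 2*q² - 2 = -2 + 2*q²)
K = -1 (K = (5 - 6)*(-5 + (-2 + 2*2²)) = -(-5 + (-2 + 2*4)) = -(-5 + (-2 + 8)) = -(-5 + 6) = -1*1 = -1)
n(J, b) = 24 (n(J, b) = 6*4 = 24)
n(-3, K)² = 24² = 576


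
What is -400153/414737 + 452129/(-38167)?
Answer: -202787264624/15829267079 ≈ -12.811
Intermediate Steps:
-400153/414737 + 452129/(-38167) = -400153*1/414737 + 452129*(-1/38167) = -400153/414737 - 452129/38167 = -202787264624/15829267079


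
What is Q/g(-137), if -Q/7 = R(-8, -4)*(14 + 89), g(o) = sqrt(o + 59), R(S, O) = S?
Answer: -2884*I*sqrt(78)/39 ≈ -653.1*I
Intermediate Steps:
g(o) = sqrt(59 + o)
Q = 5768 (Q = -(-56)*(14 + 89) = -(-56)*103 = -7*(-824) = 5768)
Q/g(-137) = 5768/(sqrt(59 - 137)) = 5768/(sqrt(-78)) = 5768/((I*sqrt(78))) = 5768*(-I*sqrt(78)/78) = -2884*I*sqrt(78)/39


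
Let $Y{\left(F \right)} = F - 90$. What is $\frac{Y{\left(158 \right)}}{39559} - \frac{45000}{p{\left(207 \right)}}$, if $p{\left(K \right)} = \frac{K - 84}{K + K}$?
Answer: $- \frac{14450669836}{95407} \approx -1.5146 \cdot 10^{5}$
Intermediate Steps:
$p{\left(K \right)} = \frac{-84 + K}{2 K}$
$Y{\left(F \right)} = -90 + F$ ($Y{\left(F \right)} = F - 90 = -90 + F$)
$\frac{Y{\left(158 \right)}}{39559} - \frac{45000}{p{\left(207 \right)}} = \frac{-90 + 158}{39559} - \frac{45000}{\frac{1}{2} \cdot \frac{1}{207} \left(-84 + 207\right)} = 68 \cdot \frac{1}{39559} - \frac{45000}{\frac{1}{2} \cdot \frac{1}{207} \cdot 123} = \frac{4}{2327} - \frac{45000}{\frac{41}{138}} = \frac{4}{2327} - \frac{6210000}{41} = - \frac{14450669836}{95407}$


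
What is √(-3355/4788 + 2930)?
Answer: √1865389505/798 ≈ 54.123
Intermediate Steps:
√(-3355/4788 + 2930) = √(14025485/4788) = √1865389505/798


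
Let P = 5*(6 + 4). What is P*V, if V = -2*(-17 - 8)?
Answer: 2500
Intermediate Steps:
V = 50 (V = -2*(-25) = 50)
P = 50 (P = 5*10 = 50)
P*V = 50*50 = 2500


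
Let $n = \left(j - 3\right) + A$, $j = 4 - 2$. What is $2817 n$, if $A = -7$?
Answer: $-22536$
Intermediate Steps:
$j = 2$ ($j = 4 - 2 = 2$)
$n = -8$ ($n = \left(2 - 3\right) - 7 = -1 - 7 = -8$)
$2817 n = 2817 \left(-8\right) = -22536$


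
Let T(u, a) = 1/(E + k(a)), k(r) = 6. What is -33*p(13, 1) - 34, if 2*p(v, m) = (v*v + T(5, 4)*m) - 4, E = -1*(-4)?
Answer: -55163/20 ≈ -2758.1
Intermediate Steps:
E = 4
T(u, a) = 1/10 (T(u, a) = 1/(4 + 6) = 1/10)
p(v, m) = -2 + v**2/2 + m/20 (p(v, m) = ((v*v + m/10) - 4)/2 = ((v**2 + m/10) - 4)/2 = (-4 + v**2 + m/10)/2 = -2 + v**2/2 + m/20)
-33*p(13, 1) - 34 = -33*(-2 + (1/2)*13**2 + (1/20)*1) - 34 = -33*(-2 + (1/2)*169 + 1/20) - 34 = -33*(-2 + 169/2 + 1/20) - 34 = -33*1651/20 - 34 = -54483/20 - 34 = -55163/20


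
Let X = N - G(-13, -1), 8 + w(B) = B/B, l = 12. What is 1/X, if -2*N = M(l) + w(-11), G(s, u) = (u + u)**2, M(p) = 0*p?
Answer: -2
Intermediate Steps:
w(B) = -7 (w(B) = -8 + B/B = -8 + 1 = -7)
M(p) = 0
G(s, u) = 4*u**2 (G(s, u) = (2*u)**2 = 4*u**2)
N = 7/2 (N = -(0 - 7)/2 = -1/2*(-7) = 7/2 ≈ 3.5000)
X = -1/2 (X = 7/2 - 4*(-1)**2 = 7/2 - 4 = -1/2 ≈ -0.50000)
1/X = 1/(-1/2) = -2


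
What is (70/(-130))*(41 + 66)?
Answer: -749/13 ≈ -57.615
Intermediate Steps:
(70/(-130))*(41 + 66) = (70*(-1/130))*107 = -7/13*107 = -749/13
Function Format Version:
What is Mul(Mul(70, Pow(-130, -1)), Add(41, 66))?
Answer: Rational(-749, 13) ≈ -57.615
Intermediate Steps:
Mul(Mul(70, Pow(-130, -1)), Add(41, 66)) = Mul(Mul(70, Rational(-1, 130)), 107) = Mul(Rational(-7, 13), 107) = Rational(-749, 13)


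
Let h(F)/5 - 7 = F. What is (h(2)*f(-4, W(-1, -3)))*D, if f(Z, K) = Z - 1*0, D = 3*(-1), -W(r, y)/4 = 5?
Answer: 540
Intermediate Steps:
h(F) = 35 + 5*F
W(r, y) = -20 (W(r, y) = -4*5 = -20)
D = -3
f(Z, K) = Z (f(Z, K) = Z + 0 = Z)
(h(2)*f(-4, W(-1, -3)))*D = ((35 + 5*2)*(-4))*(-3) = ((35 + 10)*(-4))*(-3) = (45*(-4))*(-3) = -180*(-3) = 540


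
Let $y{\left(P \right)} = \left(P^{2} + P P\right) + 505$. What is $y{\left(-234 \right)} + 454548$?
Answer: $564565$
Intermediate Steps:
$y{\left(P \right)} = 505 + 2 P^{2}$ ($y{\left(P \right)} = \left(P^{2} + P^{2}\right) + 505 = 2 P^{2} + 505 = 505 + 2 P^{2}$)
$y{\left(-234 \right)} + 454548 = \left(505 + 2 \left(-234\right)^{2}\right) + 454548 = \left(505 + 2 \cdot 54756\right) + 454548 = \left(505 + 109512\right) + 454548 = 110017 + 454548 = 564565$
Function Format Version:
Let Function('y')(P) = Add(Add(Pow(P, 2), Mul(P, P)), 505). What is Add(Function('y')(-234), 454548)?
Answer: 564565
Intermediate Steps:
Function('y')(P) = Add(505, Mul(2, Pow(P, 2))) (Function('y')(P) = Add(Add(Pow(P, 2), Pow(P, 2)), 505) = Add(Mul(2, Pow(P, 2)), 505) = Add(505, Mul(2, Pow(P, 2))))
Add(Function('y')(-234), 454548) = Add(Add(505, Mul(2, Pow(-234, 2))), 454548) = Add(Add(505, Mul(2, 54756)), 454548) = Add(Add(505, 109512), 454548) = Add(110017, 454548) = 564565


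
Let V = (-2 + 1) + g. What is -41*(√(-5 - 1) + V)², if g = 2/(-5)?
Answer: 4141/25 + 574*I*√6/5 ≈ 165.64 + 281.2*I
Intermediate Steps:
g = -⅖ (g = 2*(-⅕) = -⅖ ≈ -0.40000)
V = -7/5 (V = (-2 + 1) - ⅖ = -1 - ⅖ = -7/5 ≈ -1.4000)
-41*(√(-5 - 1) + V)² = -41*(√(-5 - 1) - 7/5)² = -41*(√(-6) - 7/5)² = -41*(I*√6 - 7/5)² = -41*(-7/5 + I*√6)²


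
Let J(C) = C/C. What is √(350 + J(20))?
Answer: 3*√39 ≈ 18.735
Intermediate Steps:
J(C) = 1
√(350 + J(20)) = √(350 + 1) = √351 = 3*√39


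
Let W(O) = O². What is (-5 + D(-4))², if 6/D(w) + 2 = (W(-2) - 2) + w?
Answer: 169/4 ≈ 42.250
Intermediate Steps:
D(w) = 6/w (D(w) = 6/(-2 + (((-2)² - 2) + w)) = 6/(-2 + ((4 - 2) + w)) = 6/(-2 + (2 + w)) = 6/w)
(-5 + D(-4))² = (-5 + 6/(-4))² = (-5 + 6*(-¼))² = (-5 - 3/2)² = (-13/2)² = 169/4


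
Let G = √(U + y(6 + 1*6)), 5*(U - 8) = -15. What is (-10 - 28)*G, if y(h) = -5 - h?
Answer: -76*I*√3 ≈ -131.64*I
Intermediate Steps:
U = 5 (U = 8 + (⅕)*(-15) = 8 - 3 = 5)
G = 2*I*√3 (G = √(5 + (-5 - (6 + 1*6))) = √(5 + (-5 - (6 + 6))) = √(5 + (-5 - 1*12)) = √(5 + (-5 - 12)) = √(5 - 17) = √(-12) = 2*I*√3 ≈ 3.4641*I)
(-10 - 28)*G = (-10 - 28)*(2*I*√3) = -76*I*√3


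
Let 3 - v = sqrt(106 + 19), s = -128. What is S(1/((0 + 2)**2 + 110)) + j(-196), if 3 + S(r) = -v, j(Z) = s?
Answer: -134 + 5*sqrt(5) ≈ -122.82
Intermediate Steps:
j(Z) = -128
v = 3 - 5*sqrt(5) (v = 3 - sqrt(106 + 19) = 3 - sqrt(125) = 3 - 5*sqrt(5) ≈ -8.1803)
S(r) = -6 + 5*sqrt(5) (S(r) = -3 - (3 - 5*sqrt(5)) = -3 + (-3 + 5*sqrt(5)) = -6 + 5*sqrt(5))
S(1/((0 + 2)**2 + 110)) + j(-196) = (-6 + 5*sqrt(5)) - 128 = -134 + 5*sqrt(5)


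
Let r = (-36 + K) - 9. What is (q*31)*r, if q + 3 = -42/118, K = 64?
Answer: -116622/59 ≈ -1976.6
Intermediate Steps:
q = -198/59 (q = -3 - 42/118 = -3 - 42*1/118 = -3 - 21/59 = -198/59 ≈ -3.3559)
r = 19 (r = (-36 + 64) - 9 = 28 - 9 = 19)
(q*31)*r = -198/59*31*19 = -6138/59*19 = -116622/59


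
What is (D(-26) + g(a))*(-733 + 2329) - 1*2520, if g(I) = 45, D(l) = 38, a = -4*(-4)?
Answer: 129948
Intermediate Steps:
a = 16
(D(-26) + g(a))*(-733 + 2329) - 1*2520 = (38 + 45)*(-733 + 2329) - 1*2520 = 83*1596 - 2520 = 132468 - 2520 = 129948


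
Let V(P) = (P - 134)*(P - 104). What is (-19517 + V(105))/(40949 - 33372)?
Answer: -19546/7577 ≈ -2.5796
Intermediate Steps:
V(P) = (-134 + P)*(-104 + P)
(-19517 + V(105))/(40949 - 33372) = (-19517 + (13936 + 105**2 - 238*105))/(40949 - 33372) = (-19517 + (13936 + 11025 - 24990))/7577 = (-19517 - 29)*(1/7577) = -19546*1/7577 = -19546/7577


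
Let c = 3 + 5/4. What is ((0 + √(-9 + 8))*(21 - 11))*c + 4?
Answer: 4 + 85*I/2 ≈ 4.0 + 42.5*I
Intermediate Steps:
c = 17/4 (c = 3 + 5*(¼) = 3 + 5/4 = 17/4 ≈ 4.2500)
((0 + √(-9 + 8))*(21 - 11))*c + 4 = ((0 + √(-9 + 8))*(21 - 11))*(17/4) + 4 = ((0 + √(-1))*10)*(17/4) + 4 = ((0 + I)*10)*(17/4) + 4 = (I*10)*(17/4) + 4 = (10*I)*(17/4) + 4 = 85*I/2 + 4 = 4 + 85*I/2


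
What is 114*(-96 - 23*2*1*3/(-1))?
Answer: 4788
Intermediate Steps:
114*(-96 - 23*2*1*3/(-1)) = 114*(-96 - 46*3*(-1)) = 114*(-96 - 23*6*(-1)) = 114*(-96 - 138*(-1)) = 114*(-96 + 138) = 114*42 = 4788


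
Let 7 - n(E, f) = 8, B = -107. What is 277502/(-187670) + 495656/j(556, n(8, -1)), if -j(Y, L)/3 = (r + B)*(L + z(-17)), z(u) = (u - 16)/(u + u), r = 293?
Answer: 790629261391/26179965 ≈ 30200.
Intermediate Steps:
n(E, f) = -1 (n(E, f) = 7 - 1*8 = 7 - 8 = -1)
z(u) = (-16 + u)/(2*u) (z(u) = (-16 + u)/((2*u)) = (-16 + u)*(1/(2*u)) = (-16 + u)/(2*u))
j(Y, L) = -9207/17 - 558*L (j(Y, L) = -3*(293 - 107)*(L + (1/2)*(-16 - 17)/(-17)) = -558*(L + (1/2)*(-1/17)*(-33)) = -558*(L + 33/34) = -558*(33/34 + L) = -3*(3069/17 + 186*L) = -9207/17 - 558*L)
277502/(-187670) + 495656/j(556, n(8, -1)) = 277502/(-187670) + 495656/(-9207/17 - 558*(-1)) = 277502*(-1/187670) + 495656/(-9207/17 + 558) = -138751/93835 + 495656/(279/17) = -138751/93835 + 495656*(17/279) = -138751/93835 + 8426152/279 = 790629261391/26179965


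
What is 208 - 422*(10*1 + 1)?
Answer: -4434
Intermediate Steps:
208 - 422*(10*1 + 1) = 208 - 422*(10 + 1) = 208 - 422*11 = 208 - 4642 = -4434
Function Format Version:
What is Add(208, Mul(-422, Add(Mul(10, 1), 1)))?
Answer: -4434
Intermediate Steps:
Add(208, Mul(-422, Add(Mul(10, 1), 1))) = Add(208, Mul(-422, Add(10, 1))) = Add(208, Mul(-422, 11)) = Add(208, -4642) = -4434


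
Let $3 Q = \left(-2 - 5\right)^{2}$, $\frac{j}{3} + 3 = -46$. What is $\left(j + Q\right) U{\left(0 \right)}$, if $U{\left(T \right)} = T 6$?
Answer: $0$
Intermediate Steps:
$j = -147$ ($j = -9 + 3 \left(-46\right) = -9 - 138 = -147$)
$U{\left(T \right)} = 6 T$
$Q = \frac{49}{3}$ ($Q = \frac{\left(-2 - 5\right)^{2}}{3} = \frac{\left(-7\right)^{2}}{3} = \frac{1}{3} \cdot 49 = \frac{49}{3} \approx 16.333$)
$\left(j + Q\right) U{\left(0 \right)} = \left(-147 + \frac{49}{3}\right) 6 \cdot 0 = \left(- \frac{392}{3}\right) 0 = 0$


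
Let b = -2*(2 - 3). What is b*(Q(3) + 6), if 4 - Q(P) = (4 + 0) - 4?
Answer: 20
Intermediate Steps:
b = 2 (b = -2*(-1) = 2)
Q(P) = 4 (Q(P) = 4 - ((4 + 0) - 4) = 4 - (4 - 4) = 4 - 1*0 = 4 + 0 = 4)
b*(Q(3) + 6) = 2*(4 + 6) = 2*10 = 20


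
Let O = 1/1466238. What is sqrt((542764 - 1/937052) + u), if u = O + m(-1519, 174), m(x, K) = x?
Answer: sqrt(63857254171725329779399848699)/343485312594 ≈ 735.69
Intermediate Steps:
O = 1/1466238 ≈ 6.8202e-7
u = -2227215521/1466238 (u = 1/1466238 - 1519 = -2227215521/1466238 ≈ -1519.0)
sqrt((542764 - 1/937052) + u) = sqrt((542764 - 1/937052) - 2227215521/1466238) = sqrt(508598091727/937052 - 2227215521/1466238) = sqrt(371819416029614467/686970625188) = sqrt(63857254171725329779399848699)/343485312594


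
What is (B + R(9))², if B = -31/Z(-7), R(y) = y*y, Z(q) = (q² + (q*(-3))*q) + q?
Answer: 72863296/11025 ≈ 6608.9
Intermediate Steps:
Z(q) = q - 2*q² (Z(q) = (q² + (-3*q)*q) + q = (q² - 3*q²) + q = -2*q² + q = q - 2*q²)
R(y) = y²
B = 31/105 (B = -31*(-1/(7*(1 - 2*(-7)))) = -31*(-1/(7*(1 + 14))) = -31/((-7*15)) = -31/(-105) = -31*(-1/105) = 31/105 ≈ 0.29524)
(B + R(9))² = (31/105 + 9²)² = (31/105 + 81)² = (8536/105)² = 72863296/11025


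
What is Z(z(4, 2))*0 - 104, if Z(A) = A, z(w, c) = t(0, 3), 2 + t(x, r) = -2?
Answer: -104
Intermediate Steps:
t(x, r) = -4 (t(x, r) = -2 - 2 = -4)
z(w, c) = -4
Z(z(4, 2))*0 - 104 = -4*0 - 104 = 0 - 104 = -104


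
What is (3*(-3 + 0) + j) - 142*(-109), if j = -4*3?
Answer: 15457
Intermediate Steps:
j = -12
(3*(-3 + 0) + j) - 142*(-109) = (3*(-3 + 0) - 12) - 142*(-109) = (3*(-3) - 12) + 15478 = (-9 - 12) + 15478 = -21 + 15478 = 15457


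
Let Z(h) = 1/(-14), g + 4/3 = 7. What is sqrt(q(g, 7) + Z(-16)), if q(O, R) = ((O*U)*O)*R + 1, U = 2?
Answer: sqrt(794654)/42 ≈ 21.225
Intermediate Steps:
g = 17/3 (g = -4/3 + 7 = 17/3 ≈ 5.6667)
q(O, R) = 1 + 2*R*O**2 (q(O, R) = ((O*2)*O)*R + 1 = ((2*O)*O)*R + 1 = (2*O**2)*R + 1 = 2*R*O**2 + 1 = 1 + 2*R*O**2)
Z(h) = -1/14
sqrt(q(g, 7) + Z(-16)) = sqrt((1 + 2*7*(17/3)**2) - 1/14) = sqrt((1 + 2*7*(289/9)) - 1/14) = sqrt((1 + 4046/9) - 1/14) = sqrt(4055/9 - 1/14) = sqrt(56761/126) = sqrt(794654)/42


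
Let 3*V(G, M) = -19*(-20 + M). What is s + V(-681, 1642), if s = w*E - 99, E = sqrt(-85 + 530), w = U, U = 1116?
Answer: -31115/3 + 1116*sqrt(445) ≈ 13170.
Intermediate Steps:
V(G, M) = 380/3 - 19*M/3 (V(G, M) = (-19*(-20 + M))/3 = (380 - 19*M)/3 = 380/3 - 19*M/3)
w = 1116
E = sqrt(445) ≈ 21.095
s = -99 + 1116*sqrt(445) (s = 1116*sqrt(445) - 99 = -99 + 1116*sqrt(445) ≈ 23443.)
s + V(-681, 1642) = (-99 + 1116*sqrt(445)) + (380/3 - 19/3*1642) = (-99 + 1116*sqrt(445)) + (380/3 - 31198/3) = (-99 + 1116*sqrt(445)) - 30818/3 = -31115/3 + 1116*sqrt(445)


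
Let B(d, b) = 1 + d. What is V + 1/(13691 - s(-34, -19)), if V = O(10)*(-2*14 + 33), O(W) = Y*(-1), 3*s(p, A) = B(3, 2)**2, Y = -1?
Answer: 205288/41057 ≈ 5.0001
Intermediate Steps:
s(p, A) = 16/3 (s(p, A) = (1 + 3)**2/3 = (1/3)*4**2 = (1/3)*16 = 16/3)
O(W) = 1 (O(W) = -1*(-1) = 1)
V = 5 (V = 1*(-2*14 + 33) = 1*(-28 + 33) = 1*5 = 5)
V + 1/(13691 - s(-34, -19)) = 5 + 1/(13691 - 1*16/3) = 5 + 1/(13691 - 16/3) = 5 + 1/(41057/3) = 5 + 3/41057 = 205288/41057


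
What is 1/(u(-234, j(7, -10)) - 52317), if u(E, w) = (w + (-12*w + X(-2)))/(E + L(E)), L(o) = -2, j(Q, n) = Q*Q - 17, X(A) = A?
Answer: -2/104631 ≈ -1.9115e-5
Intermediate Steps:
j(Q, n) = -17 + Q² (j(Q, n) = Q² - 17 = -17 + Q²)
u(E, w) = (-2 - 11*w)/(-2 + E) (u(E, w) = (w + (-12*w - 2))/(E - 2) = (w + (-2 - 12*w))/(-2 + E) = (-2 - 11*w)/(-2 + E))
1/(u(-234, j(7, -10)) - 52317) = 1/((-2 - 11*(-17 + 7²))/(-2 - 234) - 52317) = 1/((-2 - 11*(-17 + 49))/(-236) - 52317) = 1/(-(-2 - 11*32)/236 - 52317) = 1/(-(-2 - 352)/236 - 52317) = 1/(-1/236*(-354) - 52317) = 1/(3/2 - 52317) = 1/(-104631/2) = -2/104631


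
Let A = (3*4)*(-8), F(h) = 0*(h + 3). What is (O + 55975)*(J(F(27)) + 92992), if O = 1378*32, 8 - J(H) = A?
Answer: 9316209816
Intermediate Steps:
F(h) = 0 (F(h) = 0*(3 + h) = 0)
A = -96 (A = 12*(-8) = -96)
J(H) = 104 (J(H) = 8 - 1*(-96) = 8 + 96 = 104)
O = 44096
(O + 55975)*(J(F(27)) + 92992) = (44096 + 55975)*(104 + 92992) = 100071*93096 = 9316209816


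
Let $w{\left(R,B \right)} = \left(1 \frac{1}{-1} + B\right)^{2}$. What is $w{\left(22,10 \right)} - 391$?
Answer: $-310$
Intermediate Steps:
$w{\left(R,B \right)} = \left(-1 + B\right)^{2}$ ($w{\left(R,B \right)} = \left(1 \left(-1\right) + B\right)^{2} = \left(-1 + B\right)^{2}$)
$w{\left(22,10 \right)} - 391 = \left(-1 + 10\right)^{2} - 391 = 9^{2} - 391 = 81 - 391 = -310$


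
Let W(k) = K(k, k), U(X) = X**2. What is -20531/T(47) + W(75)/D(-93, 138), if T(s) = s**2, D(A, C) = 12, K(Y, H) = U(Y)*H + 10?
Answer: 931697593/26508 ≈ 35148.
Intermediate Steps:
K(Y, H) = 10 + H*Y**2 (K(Y, H) = Y**2*H + 10 = H*Y**2 + 10 = 10 + H*Y**2)
W(k) = 10 + k**3 (W(k) = 10 + k*k**2 = 10 + k**3)
-20531/T(47) + W(75)/D(-93, 138) = -20531/(47**2) + (10 + 75**3)/12 = -20531/2209 + (10 + 421875)*(1/12) = -20531*1/2209 + 421885*(1/12) = -20531/2209 + 421885/12 = 931697593/26508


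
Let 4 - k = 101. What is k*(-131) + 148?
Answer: 12855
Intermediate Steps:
k = -97 (k = 4 - 1*101 = 4 - 101 = -97)
k*(-131) + 148 = -97*(-131) + 148 = 12707 + 148 = 12855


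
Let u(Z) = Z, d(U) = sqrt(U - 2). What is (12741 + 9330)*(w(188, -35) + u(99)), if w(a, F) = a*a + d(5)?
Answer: 782262453 + 22071*sqrt(3) ≈ 7.8230e+8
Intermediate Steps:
d(U) = sqrt(-2 + U)
w(a, F) = sqrt(3) + a**2 (w(a, F) = a*a + sqrt(-2 + 5) = a**2 + sqrt(3) = sqrt(3) + a**2)
(12741 + 9330)*(w(188, -35) + u(99)) = (12741 + 9330)*((sqrt(3) + 188**2) + 99) = 22071*((sqrt(3) + 35344) + 99) = 22071*((35344 + sqrt(3)) + 99) = 22071*(35443 + sqrt(3)) = 782262453 + 22071*sqrt(3)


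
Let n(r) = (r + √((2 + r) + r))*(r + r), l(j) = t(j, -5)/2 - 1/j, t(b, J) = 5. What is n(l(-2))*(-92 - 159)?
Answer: -4518 - 3012*√2 ≈ -8777.6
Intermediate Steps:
l(j) = 5/2 - 1/j
n(r) = 2*r*(r + √(2 + 2*r)) (n(r) = (r + √(2 + 2*r))*(2*r) = 2*r*(r + √(2 + 2*r)))
n(l(-2))*(-92 - 159) = (2*(5/2 - 1/(-2))*((5/2 - 1/(-2)) + √(2 + 2*(5/2 - 1/(-2)))))*(-92 - 159) = (2*(5/2 - 1*(-½))*((5/2 - 1*(-½)) + √(2 + 2*(5/2 - 1*(-½)))))*(-251) = (2*(5/2 + ½)*((5/2 + ½) + √(2 + 2*(5/2 + ½))))*(-251) = (2*3*(3 + √(2 + 2*3)))*(-251) = (2*3*(3 + √(2 + 6)))*(-251) = (2*3*(3 + √8))*(-251) = (2*3*(3 + 2*√2))*(-251) = (18 + 12*√2)*(-251) = -4518 - 3012*√2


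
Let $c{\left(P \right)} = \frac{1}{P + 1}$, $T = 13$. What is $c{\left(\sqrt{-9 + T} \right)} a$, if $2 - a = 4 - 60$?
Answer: $\frac{58}{3} \approx 19.333$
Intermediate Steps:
$c{\left(P \right)} = \frac{1}{1 + P}$
$a = 58$ ($a = 2 - \left(4 - 60\right) = 2 - -56 = 2 + 56 = 58$)
$c{\left(\sqrt{-9 + T} \right)} a = \frac{1}{1 + \sqrt{-9 + 13}} \cdot 58 = \frac{1}{1 + \sqrt{4}} \cdot 58 = \frac{1}{1 + 2} \cdot 58 = \frac{1}{3} \cdot 58 = \frac{58}{3}$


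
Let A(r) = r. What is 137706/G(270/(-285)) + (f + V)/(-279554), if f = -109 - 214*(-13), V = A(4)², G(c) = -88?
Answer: -874920449/559108 ≈ -1564.8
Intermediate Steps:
V = 16 (V = 4² = 16)
f = 2673 (f = -109 + 2782 = 2673)
137706/G(270/(-285)) + (f + V)/(-279554) = 137706/(-88) + (2673 + 16)/(-279554) = 137706*(-1/88) + 2689*(-1/279554) = -68853/44 - 2689/279554 = -874920449/559108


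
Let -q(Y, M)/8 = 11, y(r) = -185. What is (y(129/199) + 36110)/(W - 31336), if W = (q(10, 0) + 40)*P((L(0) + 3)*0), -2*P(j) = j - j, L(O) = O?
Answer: -35925/31336 ≈ -1.1464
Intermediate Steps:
q(Y, M) = -88 (q(Y, M) = -8*11 = -88)
P(j) = 0 (P(j) = -(j - j)/2 = -½*0 = 0)
W = 0 (W = (-88 + 40)*0 = -48*0 = 0)
(y(129/199) + 36110)/(W - 31336) = (-185 + 36110)/(0 - 31336) = 35925/(-31336) = 35925*(-1/31336) = -35925/31336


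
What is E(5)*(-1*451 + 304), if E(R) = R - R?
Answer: 0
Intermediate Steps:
E(R) = 0
E(5)*(-1*451 + 304) = 0*(-1*451 + 304) = 0*(-451 + 304) = 0*(-147) = 0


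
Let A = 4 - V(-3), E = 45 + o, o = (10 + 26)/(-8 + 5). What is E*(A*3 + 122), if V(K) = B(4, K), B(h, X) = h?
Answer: 4026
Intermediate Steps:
V(K) = 4
o = -12 (o = 36/(-3) = 36*(-⅓) = -12)
E = 33 (E = 45 - 12 = 33)
A = 0 (A = 4 - 1*4 = 4 - 4 = 0)
E*(A*3 + 122) = 33*(0*3 + 122) = 33*(0 + 122) = 33*122 = 4026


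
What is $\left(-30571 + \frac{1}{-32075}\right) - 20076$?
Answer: $- \frac{1624502526}{32075} \approx -50647.0$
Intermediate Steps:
$\left(-30571 + \frac{1}{-32075}\right) - 20076 = \left(-30571 - \frac{1}{32075}\right) - 20076 = - \frac{980564826}{32075} - 20076 = - \frac{1624502526}{32075}$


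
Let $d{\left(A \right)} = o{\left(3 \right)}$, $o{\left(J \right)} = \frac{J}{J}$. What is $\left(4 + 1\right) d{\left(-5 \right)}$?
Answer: $5$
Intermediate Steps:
$o{\left(J \right)} = 1$
$d{\left(A \right)} = 1$
$\left(4 + 1\right) d{\left(-5 \right)} = \left(4 + 1\right) 1 = 5 \cdot 1 = 5$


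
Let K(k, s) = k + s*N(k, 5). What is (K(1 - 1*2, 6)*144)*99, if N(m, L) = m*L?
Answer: -441936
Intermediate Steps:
N(m, L) = L*m
K(k, s) = k + 5*k*s (K(k, s) = k + s*(5*k) = k + 5*k*s)
(K(1 - 1*2, 6)*144)*99 = (((1 - 1*2)*(1 + 5*6))*144)*99 = (((1 - 2)*(1 + 30))*144)*99 = (-1*31*144)*99 = -31*144*99 = -4464*99 = -441936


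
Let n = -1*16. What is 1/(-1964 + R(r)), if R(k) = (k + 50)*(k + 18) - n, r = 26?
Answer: 1/1396 ≈ 0.00071633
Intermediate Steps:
n = -16
R(k) = 16 + (18 + k)*(50 + k) (R(k) = (k + 50)*(k + 18) - 1*(-16) = (50 + k)*(18 + k) + 16 = (18 + k)*(50 + k) + 16 = 16 + (18 + k)*(50 + k))
1/(-1964 + R(r)) = 1/(-1964 + (916 + 26**2 + 68*26)) = 1/(-1964 + (916 + 676 + 1768)) = 1/(-1964 + 3360) = 1/1396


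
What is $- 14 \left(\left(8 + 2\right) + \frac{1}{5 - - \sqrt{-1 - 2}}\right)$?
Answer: $\frac{14 \left(- 10 \sqrt{3} + 51 i\right)}{\sqrt{3} - 5 i} \approx -142.5 + 0.86602 i$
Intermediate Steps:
$- 14 \left(\left(8 + 2\right) + \frac{1}{5 - - \sqrt{-1 - 2}}\right) = - 14 \left(10 + \frac{1}{5 + \left(\left(\sqrt{-3} + 4\right) - 4\right)}\right) = - 14 \left(10 + \frac{1}{5 + \left(\left(i \sqrt{3} + 4\right) - 4\right)}\right) = - 14 \left(10 + \frac{1}{5 + \left(\left(4 + i \sqrt{3}\right) - 4\right)}\right) = - 14 \left(10 + \frac{1}{5 + i \sqrt{3}}\right) = -140 - \frac{14}{5 + i \sqrt{3}}$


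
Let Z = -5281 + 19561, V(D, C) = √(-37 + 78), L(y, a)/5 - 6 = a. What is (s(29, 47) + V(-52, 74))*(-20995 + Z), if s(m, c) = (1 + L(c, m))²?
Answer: -208003840 - 6715*√41 ≈ -2.0805e+8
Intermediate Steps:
L(y, a) = 30 + 5*a
V(D, C) = √41
Z = 14280
s(m, c) = (31 + 5*m)² (s(m, c) = (1 + (30 + 5*m))² = (31 + 5*m)²)
(s(29, 47) + V(-52, 74))*(-20995 + Z) = ((31 + 5*29)² + √41)*(-20995 + 14280) = ((31 + 145)² + √41)*(-6715) = (176² + √41)*(-6715) = (30976 + √41)*(-6715) = -208003840 - 6715*√41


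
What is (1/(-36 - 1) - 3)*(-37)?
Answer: 112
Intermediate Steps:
(1/(-36 - 1) - 3)*(-37) = (1/(-37) - 3)*(-37) = (-1/37 - 3)*(-37) = -112/37*(-37) = 112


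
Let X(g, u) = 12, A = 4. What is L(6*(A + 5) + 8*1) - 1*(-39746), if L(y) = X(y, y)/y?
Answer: 1232132/31 ≈ 39746.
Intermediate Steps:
L(y) = 12/y
L(6*(A + 5) + 8*1) - 1*(-39746) = 12/(6*(4 + 5) + 8*1) - 1*(-39746) = 12/(6*9 + 8) + 39746 = 12/(54 + 8) + 39746 = 12/62 + 39746 = 12*(1/62) + 39746 = 6/31 + 39746 = 1232132/31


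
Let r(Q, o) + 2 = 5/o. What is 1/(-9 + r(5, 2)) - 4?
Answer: -70/17 ≈ -4.1176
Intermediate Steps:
r(Q, o) = -2 + 5/o
1/(-9 + r(5, 2)) - 4 = 1/(-9 + (-2 + 5/2)) - 4 = 1/(-9 + 1/2) - 4 = 1/(-17/2) - 4 = 1*(-2/17) - 4 = -2/17 - 4 = -70/17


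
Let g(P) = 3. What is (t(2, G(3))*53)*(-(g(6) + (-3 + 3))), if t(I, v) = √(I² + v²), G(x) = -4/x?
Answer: -106*√13 ≈ -382.19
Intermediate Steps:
(t(2, G(3))*53)*(-(g(6) + (-3 + 3))) = (√(2² + (-4/3)²)*53)*(-(3 + (-3 + 3))) = (√(4 + (-4*⅓)²)*53)*(-(3 + 0)) = (√(4 + (-4/3)²)*53)*(-1*3) = (√(4 + 16/9)*53)*(-3) = (√(52/9)*53)*(-3) = ((2*√13/3)*53)*(-3) = (106*√13/3)*(-3) = -106*√13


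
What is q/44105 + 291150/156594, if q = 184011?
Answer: 6942698214/1151096395 ≈ 6.0314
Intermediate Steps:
q/44105 + 291150/156594 = 184011/44105 + 291150/156594 = 184011*(1/44105) + 291150*(1/156594) = 184011/44105 + 48525/26099 = 6942698214/1151096395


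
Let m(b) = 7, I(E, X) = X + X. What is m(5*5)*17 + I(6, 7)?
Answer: 133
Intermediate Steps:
I(E, X) = 2*X
m(5*5)*17 + I(6, 7) = 7*17 + 2*7 = 119 + 14 = 133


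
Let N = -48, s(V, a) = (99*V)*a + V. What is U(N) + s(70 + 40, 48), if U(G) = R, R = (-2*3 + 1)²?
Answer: 522855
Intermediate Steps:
s(V, a) = V + 99*V*a (s(V, a) = 99*V*a + V = V + 99*V*a)
R = 25 (R = (-6 + 1)² = (-5)² = 25)
U(G) = 25
U(N) + s(70 + 40, 48) = 25 + (70 + 40)*(1 + 99*48) = 25 + 110*(1 + 4752) = 25 + 110*4753 = 25 + 522830 = 522855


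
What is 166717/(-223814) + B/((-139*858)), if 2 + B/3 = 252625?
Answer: -15792057935/2224375439 ≈ -7.0995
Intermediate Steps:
B = 757869 (B = -6 + 3*252625 = -6 + 757875 = 757869)
166717/(-223814) + B/((-139*858)) = 166717/(-223814) + 757869/((-139*858)) = 166717*(-1/223814) + 757869/(-119262) = -166717/223814 + 757869*(-1/119262) = -166717/223814 - 252623/39754 = -15792057935/2224375439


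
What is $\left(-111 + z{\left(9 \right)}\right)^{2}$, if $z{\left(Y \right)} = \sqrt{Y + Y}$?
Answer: $12339 - 666 \sqrt{2} \approx 11397.0$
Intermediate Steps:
$z{\left(Y \right)} = \sqrt{2} \sqrt{Y}$ ($z{\left(Y \right)} = \sqrt{2 Y} = \sqrt{2} \sqrt{Y}$)
$\left(-111 + z{\left(9 \right)}\right)^{2} = \left(-111 + \sqrt{2} \sqrt{9}\right)^{2} = \left(-111 + \sqrt{2} \cdot 3\right)^{2} = \left(-111 + 3 \sqrt{2}\right)^{2}$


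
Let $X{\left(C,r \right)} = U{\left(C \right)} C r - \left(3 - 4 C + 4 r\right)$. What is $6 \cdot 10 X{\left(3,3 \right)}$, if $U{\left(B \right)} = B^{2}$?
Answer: $4680$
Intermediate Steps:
$X{\left(C,r \right)} = -3 - 4 r + 4 C + r C^{3}$ ($X{\left(C,r \right)} = C^{2} C r - \left(3 - 4 C + 4 r\right) = C^{3} r - \left(3 - 4 C + 4 r\right) = r C^{3} - \left(3 - 4 C + 4 r\right) = -3 - 4 r + 4 C + r C^{3}$)
$6 \cdot 10 X{\left(3,3 \right)} = 6 \cdot 10 \left(-3 - 12 + 4 \cdot 3 + 3 \cdot 3^{3}\right) = 60 \left(-3 - 12 + 12 + 3 \cdot 27\right) = 60 \left(-3 - 12 + 12 + 81\right) = 60 \cdot 78 = 4680$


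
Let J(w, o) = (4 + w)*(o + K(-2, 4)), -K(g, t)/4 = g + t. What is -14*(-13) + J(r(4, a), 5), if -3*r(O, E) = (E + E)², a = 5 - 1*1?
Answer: 234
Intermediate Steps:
a = 4 (a = 5 - 1 = 4)
K(g, t) = -4*g - 4*t (K(g, t) = -4*(g + t) = -4*g - 4*t)
r(O, E) = -4*E²/3 (r(O, E) = -(E + E)²/3 = -4*E²/3)
J(w, o) = (-8 + o)*(4 + w) (J(w, o) = (4 + w)*(o + (-4*(-2) - 4*4)) = (4 + w)*(o + (8 - 16)) = (4 + w)*(o - 8) = (4 + w)*(-8 + o) = (-8 + o)*(4 + w))
-14*(-13) + J(r(4, a), 5) = -14*(-13) + (-32 - (-32)*4²/3 + 4*5 + 5*(-4/3*4²)) = 182 + (-32 - (-32)*16/3 + 20 + 5*(-4/3*16)) = 182 + (-32 - 8*(-64/3) + 20 + 5*(-64/3)) = 182 + (-32 + 512/3 + 20 - 320/3) = 182 + 52 = 234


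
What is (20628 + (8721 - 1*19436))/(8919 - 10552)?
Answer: -431/71 ≈ -6.0704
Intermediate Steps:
(20628 + (8721 - 1*19436))/(8919 - 10552) = (20628 + (8721 - 19436))/(-1633) = (20628 - 10715)*(-1/1633) = 9913*(-1/1633) = -431/71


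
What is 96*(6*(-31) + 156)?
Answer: -2880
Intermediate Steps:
96*(6*(-31) + 156) = 96*(-186 + 156) = 96*(-30) = -2880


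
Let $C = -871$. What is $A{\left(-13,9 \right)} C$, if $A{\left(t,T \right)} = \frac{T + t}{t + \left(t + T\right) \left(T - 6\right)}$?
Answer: $- \frac{3484}{25} \approx -139.36$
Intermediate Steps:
$A{\left(t,T \right)} = \frac{T + t}{t + \left(-6 + T\right) \left(T + t\right)}$ ($A{\left(t,T \right)} = \frac{T + t}{t + \left(T + t\right) \left(-6 + T\right)} = \frac{T + t}{t + \left(-6 + T\right) \left(T + t\right)}$)
$A{\left(-13,9 \right)} C = \frac{9 - 13}{9^{2} - 54 - -65 + 9 \left(-13\right)} \left(-871\right) = \frac{1}{81 - 54 + 65 - 117} \left(-4\right) \left(-871\right) = \frac{1}{-25} \left(-4\right) \left(-871\right) = \left(- \frac{1}{25}\right) \left(-4\right) \left(-871\right) = \frac{4}{25} \left(-871\right) = - \frac{3484}{25}$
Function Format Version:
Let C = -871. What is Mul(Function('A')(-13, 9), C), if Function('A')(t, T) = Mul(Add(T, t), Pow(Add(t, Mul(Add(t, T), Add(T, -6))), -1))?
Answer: Rational(-3484, 25) ≈ -139.36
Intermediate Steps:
Function('A')(t, T) = Mul(Pow(Add(t, Mul(Add(-6, T), Add(T, t))), -1), Add(T, t)) (Function('A')(t, T) = Mul(Add(T, t), Pow(Add(t, Mul(Add(T, t), Add(-6, T))), -1)) = Mul(Add(T, t), Pow(Add(t, Mul(Add(-6, T), Add(T, t))), -1)) = Mul(Pow(Add(t, Mul(Add(-6, T), Add(T, t))), -1), Add(T, t)))
Mul(Function('A')(-13, 9), C) = Mul(Mul(Pow(Add(Pow(9, 2), Mul(-6, 9), Mul(-5, -13), Mul(9, -13)), -1), Add(9, -13)), -871) = Mul(Mul(Pow(Add(81, -54, 65, -117), -1), -4), -871) = Mul(Mul(Pow(-25, -1), -4), -871) = Mul(Mul(Rational(-1, 25), -4), -871) = Mul(Rational(4, 25), -871) = Rational(-3484, 25)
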